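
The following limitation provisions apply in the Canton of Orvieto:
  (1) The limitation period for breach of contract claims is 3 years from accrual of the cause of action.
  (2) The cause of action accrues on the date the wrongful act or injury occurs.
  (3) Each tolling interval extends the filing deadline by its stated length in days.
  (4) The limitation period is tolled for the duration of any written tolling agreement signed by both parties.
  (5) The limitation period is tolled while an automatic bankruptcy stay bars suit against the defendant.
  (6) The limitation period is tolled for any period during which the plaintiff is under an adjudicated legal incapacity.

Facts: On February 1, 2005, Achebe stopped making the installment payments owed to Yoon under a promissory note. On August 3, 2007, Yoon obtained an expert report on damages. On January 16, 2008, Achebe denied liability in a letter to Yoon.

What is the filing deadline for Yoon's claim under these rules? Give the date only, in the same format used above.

The claim accrued on February 1, 2005, when the wrongful act occurred.
3 years from February 1, 2005 is February 1, 2008.
None of the other events listed affects the running of the period under the stated rules.

February 1, 2008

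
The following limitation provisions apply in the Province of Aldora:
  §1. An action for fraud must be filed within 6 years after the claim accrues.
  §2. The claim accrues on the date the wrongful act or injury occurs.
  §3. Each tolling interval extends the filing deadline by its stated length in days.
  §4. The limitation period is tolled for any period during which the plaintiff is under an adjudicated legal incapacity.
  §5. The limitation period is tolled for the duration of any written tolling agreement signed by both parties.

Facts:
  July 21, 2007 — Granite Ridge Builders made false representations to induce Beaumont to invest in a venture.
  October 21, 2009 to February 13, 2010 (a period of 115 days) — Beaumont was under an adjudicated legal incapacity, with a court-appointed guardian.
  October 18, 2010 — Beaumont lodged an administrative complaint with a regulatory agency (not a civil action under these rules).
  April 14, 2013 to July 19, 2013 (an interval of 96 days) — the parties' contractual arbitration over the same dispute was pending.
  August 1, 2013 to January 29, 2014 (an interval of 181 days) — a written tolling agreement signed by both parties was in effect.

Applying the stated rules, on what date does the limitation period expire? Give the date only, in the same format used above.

The limitation period began to run on July 21, 2007.
6 years from July 21, 2007 is July 21, 2013.
The plaintiff's legal incapacity from October 21, 2009 to February 13, 2010 tolled the period for 115 days, extending the deadline to November 13, 2013.
The written tolling agreement from August 1, 2013 to January 29, 2014 tolled the period for 181 days, extending the deadline to May 13, 2014.
The pending related arbitration from April 14, 2013 to July 19, 2013 does not toll the period, because no stated rule makes a pending arbitration a tolling event.
The other events in the timeline have no effect on the limitation period under the stated rules.

May 13, 2014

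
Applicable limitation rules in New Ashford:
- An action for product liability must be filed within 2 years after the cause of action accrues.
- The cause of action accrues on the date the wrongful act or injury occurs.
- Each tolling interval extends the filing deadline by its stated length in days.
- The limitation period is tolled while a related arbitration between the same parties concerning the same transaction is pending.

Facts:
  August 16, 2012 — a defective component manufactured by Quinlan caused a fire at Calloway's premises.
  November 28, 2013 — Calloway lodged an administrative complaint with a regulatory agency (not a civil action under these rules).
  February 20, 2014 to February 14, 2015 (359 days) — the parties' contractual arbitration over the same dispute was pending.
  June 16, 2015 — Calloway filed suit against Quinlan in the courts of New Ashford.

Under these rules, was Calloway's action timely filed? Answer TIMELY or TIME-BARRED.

TIMELY

The cause of action accrued on August 16, 2012, the date of the act.
The untolled deadline — 2 years after August 16, 2012 — is August 16, 2014.
Because the pending related arbitration ran from February 20, 2014 to February 14, 2015, the deadline is extended by 359 days to August 10, 2015.
Nothing else in the chronology tolls or restarts the period.
Filing on June 16, 2015 beat the August 10, 2015 deadline — the action is timely.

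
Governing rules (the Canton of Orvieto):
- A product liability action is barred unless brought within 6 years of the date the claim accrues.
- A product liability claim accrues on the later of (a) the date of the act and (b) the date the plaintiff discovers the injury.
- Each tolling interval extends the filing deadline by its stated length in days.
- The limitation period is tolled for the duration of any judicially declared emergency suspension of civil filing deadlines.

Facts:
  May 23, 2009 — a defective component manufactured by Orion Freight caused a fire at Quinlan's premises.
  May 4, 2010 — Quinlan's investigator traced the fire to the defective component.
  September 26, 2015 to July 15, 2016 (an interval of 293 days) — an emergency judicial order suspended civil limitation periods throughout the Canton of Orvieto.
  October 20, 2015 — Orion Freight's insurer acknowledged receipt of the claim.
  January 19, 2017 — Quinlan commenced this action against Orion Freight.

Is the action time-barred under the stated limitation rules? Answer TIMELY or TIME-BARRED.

TIMELY

Because discovery on May 4, 2010 post-dates the May 23, 2009 act, accrual under the later-of rule falls on May 4, 2010.
Adding the 6 years base period to May 4, 2010 gives a deadline of May 4, 2016, before any tolling.
The emergency suspension of filing deadlines from September 26, 2015 to July 15, 2016 tolled the period for 293 days, extending the deadline to February 21, 2017.
The other events in the timeline have no effect on the limitation period under the stated rules.
Filing on January 19, 2017 beat the February 21, 2017 deadline — the action is timely.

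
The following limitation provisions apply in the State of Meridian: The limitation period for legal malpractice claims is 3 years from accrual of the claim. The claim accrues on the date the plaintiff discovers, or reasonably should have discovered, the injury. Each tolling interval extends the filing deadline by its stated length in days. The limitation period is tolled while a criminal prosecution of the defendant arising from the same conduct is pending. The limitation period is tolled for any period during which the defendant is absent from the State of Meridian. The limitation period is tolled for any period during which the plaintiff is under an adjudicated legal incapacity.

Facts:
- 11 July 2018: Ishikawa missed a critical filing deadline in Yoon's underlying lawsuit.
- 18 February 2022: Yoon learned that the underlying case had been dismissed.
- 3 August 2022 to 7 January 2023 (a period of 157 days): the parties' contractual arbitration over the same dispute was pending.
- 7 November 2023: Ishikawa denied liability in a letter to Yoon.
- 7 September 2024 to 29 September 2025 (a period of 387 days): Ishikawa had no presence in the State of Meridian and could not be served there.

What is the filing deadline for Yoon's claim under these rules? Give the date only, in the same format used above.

12 March 2026

Accrual is tied to discovery, so the period began on 18 February 2022 rather than on 11 July 2018 when the act occurred.
The untolled deadline — 3 years after 18 February 2022 — is 18 February 2025.
The period was tolled for 387 days by the defendant's absence from the jurisdiction (7 September 2024 to 29 September 2025), pushing the deadline to 12 March 2026.
No stated provision tolls the period for a pending arbitration, so the interval from 3 August 2022 to 7 January 2023 has no effect on the deadline.
The other events in the timeline have no effect on the limitation period under the stated rules.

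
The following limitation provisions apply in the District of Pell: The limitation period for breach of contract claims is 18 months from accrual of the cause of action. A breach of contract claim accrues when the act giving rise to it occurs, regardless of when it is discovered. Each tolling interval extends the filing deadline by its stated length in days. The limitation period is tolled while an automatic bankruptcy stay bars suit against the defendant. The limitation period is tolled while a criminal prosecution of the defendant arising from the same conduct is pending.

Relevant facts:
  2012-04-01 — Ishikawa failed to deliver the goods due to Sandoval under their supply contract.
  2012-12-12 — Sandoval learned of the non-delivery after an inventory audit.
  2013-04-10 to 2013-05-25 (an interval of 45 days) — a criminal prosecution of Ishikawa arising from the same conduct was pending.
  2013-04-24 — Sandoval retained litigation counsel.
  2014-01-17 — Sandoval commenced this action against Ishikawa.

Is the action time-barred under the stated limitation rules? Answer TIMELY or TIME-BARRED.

The claim accrued on 2012-04-01, when the wrongful act occurred; under the stated occurrence rule the 2012-12-12 discovery does not delay accrual.
18 months from 2012-04-01 is 2013-10-01.
Because the pending criminal prosecution ran from 2013-04-10 to 2013-05-25, the deadline is extended by 45 days to 2013-11-15.
The other events in the timeline have no effect on the limitation period under the stated rules.
Sandoval filed on 2014-01-17, after the 2013-11-15 deadline, so the action is time-barred.

TIME-BARRED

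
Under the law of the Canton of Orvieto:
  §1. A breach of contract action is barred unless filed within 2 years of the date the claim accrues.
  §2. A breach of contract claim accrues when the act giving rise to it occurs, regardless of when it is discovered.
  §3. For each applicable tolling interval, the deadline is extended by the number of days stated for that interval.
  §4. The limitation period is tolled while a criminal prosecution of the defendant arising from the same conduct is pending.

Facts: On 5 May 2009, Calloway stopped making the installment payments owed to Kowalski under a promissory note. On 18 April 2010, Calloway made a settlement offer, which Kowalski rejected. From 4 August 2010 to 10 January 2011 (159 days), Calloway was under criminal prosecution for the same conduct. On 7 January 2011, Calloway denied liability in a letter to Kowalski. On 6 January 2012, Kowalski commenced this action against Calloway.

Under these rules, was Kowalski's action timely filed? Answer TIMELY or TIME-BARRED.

The claim accrued on 5 May 2009, when the wrongful act occurred.
2 years from 5 May 2009 is 5 May 2011.
Because the pending criminal prosecution ran from 4 August 2010 to 10 January 2011, the deadline is extended by 159 days to 11 October 2011.
Nothing else in the chronology tolls or restarts the period.
Kowalski filed on 6 January 2012, after the 11 October 2011 deadline, so the action is time-barred.

TIME-BARRED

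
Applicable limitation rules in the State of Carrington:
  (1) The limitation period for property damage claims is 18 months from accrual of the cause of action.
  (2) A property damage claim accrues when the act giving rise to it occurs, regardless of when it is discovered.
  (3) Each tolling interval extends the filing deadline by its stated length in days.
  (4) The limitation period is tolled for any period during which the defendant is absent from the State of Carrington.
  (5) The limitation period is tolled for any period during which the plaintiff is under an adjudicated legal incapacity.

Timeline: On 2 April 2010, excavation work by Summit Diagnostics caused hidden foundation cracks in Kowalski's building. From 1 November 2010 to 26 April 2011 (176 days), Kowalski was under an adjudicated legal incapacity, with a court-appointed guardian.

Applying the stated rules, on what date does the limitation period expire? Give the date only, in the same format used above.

The cause of action accrued on 2 April 2010, the date of the act.
The untolled deadline — 18 months after 2 April 2010 — is 2 October 2011.
The plaintiff's legal incapacity from 1 November 2010 to 26 April 2011 tolled the period for 176 days, extending the deadline to 26 March 2012.

26 March 2012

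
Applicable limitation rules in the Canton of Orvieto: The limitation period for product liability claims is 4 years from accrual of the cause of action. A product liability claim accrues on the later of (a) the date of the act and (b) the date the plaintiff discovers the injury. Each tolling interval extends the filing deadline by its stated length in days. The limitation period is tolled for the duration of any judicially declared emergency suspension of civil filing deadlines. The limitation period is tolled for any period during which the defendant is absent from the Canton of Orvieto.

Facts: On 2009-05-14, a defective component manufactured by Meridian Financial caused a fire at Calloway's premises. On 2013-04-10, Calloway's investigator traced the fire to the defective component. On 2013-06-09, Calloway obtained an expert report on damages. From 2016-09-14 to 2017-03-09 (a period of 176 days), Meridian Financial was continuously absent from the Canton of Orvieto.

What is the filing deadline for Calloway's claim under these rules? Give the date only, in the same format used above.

2017-10-03

Taking the later of the act (2009-05-14) and discovery (2013-04-10), the claim accrued on 2013-04-10.
The untolled deadline — 4 years after 2013-04-10 — is 2017-04-10.
Because the defendant's absence from the jurisdiction ran from 2016-09-14 to 2017-03-09, the deadline is extended by 176 days to 2017-10-03.
Nothing else in the chronology tolls or restarts the period.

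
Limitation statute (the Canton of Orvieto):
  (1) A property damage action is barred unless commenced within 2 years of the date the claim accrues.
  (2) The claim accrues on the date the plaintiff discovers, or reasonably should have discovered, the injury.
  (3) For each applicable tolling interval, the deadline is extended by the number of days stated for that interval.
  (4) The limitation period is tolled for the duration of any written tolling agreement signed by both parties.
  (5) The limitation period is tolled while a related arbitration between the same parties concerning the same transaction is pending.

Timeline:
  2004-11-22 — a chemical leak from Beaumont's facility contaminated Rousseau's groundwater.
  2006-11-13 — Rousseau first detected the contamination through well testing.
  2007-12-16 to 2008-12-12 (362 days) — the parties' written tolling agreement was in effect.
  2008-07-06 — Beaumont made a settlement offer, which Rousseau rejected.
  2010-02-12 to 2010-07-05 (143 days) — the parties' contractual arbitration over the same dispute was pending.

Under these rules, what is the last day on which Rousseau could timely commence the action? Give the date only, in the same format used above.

2009-11-10

The claim did not accrue until Rousseau discovered the injury on 2006-11-13; the 2004-11-22 act date does not start the clock under the stated rule.
2 years from 2006-11-13 is 2008-11-13.
The period was tolled for 362 days by the written tolling agreement (2007-12-16 to 2008-12-12), pushing the deadline to 2009-11-10.
The pending related arbitration starting 2010-02-12 came too late — the period had run on 2009-11-10 — and so does not extend the deadline.
The other events in the timeline have no effect on the limitation period under the stated rules.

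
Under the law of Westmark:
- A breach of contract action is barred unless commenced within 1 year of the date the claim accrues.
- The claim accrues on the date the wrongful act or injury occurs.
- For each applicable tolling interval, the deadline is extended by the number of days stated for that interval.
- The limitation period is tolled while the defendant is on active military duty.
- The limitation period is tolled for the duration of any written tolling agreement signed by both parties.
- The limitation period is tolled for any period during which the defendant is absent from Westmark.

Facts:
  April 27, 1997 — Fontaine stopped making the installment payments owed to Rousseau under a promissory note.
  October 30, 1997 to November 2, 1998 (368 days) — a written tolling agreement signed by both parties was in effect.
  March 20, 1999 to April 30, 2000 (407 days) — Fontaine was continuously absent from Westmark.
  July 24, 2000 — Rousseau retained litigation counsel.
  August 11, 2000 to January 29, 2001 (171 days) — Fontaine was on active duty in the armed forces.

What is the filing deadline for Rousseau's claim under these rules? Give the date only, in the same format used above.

June 10, 2000

The claim accrued on April 27, 1997, the date of the act.
The untolled deadline — 1 year after April 27, 1997 — is April 27, 1998.
The written tolling agreement from October 30, 1997 to November 2, 1998 tolled the period for 368 days, extending the deadline to April 30, 1999.
The defendant's absence from the jurisdiction from March 20, 1999 to April 30, 2000 tolled the period for 407 days, extending the deadline to June 10, 2000.
The defendant's active military service from August 11, 2000 to January 29, 2001 began after the period had already run on June 10, 2000, so it has no tolling effect.
Nothing else in the chronology tolls or restarts the period.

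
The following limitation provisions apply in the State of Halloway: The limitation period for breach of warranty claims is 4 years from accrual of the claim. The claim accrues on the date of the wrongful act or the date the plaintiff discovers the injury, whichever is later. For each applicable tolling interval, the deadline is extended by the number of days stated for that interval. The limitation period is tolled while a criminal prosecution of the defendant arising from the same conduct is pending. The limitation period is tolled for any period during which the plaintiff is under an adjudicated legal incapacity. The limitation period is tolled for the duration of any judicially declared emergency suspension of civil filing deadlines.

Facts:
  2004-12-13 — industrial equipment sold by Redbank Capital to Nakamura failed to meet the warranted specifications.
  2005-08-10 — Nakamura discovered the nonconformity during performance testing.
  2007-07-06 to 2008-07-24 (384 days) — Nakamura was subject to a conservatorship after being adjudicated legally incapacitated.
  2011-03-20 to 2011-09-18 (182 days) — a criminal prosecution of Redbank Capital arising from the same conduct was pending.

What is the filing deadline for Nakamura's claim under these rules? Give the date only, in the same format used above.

2010-08-29

The claim accrued on 2005-08-10 — the later of the 2004-12-13 act and the 2005-08-10 discovery.
Adding the 4 years base period to 2005-08-10 gives a deadline of 2009-08-10, before any tolling.
Because the plaintiff's legal incapacity ran from 2007-07-06 to 2008-07-24, the deadline is extended by 384 days to 2010-08-29.
The pending criminal prosecution starting 2011-03-20 came too late — the period had run on 2010-08-29 — and so does not extend the deadline.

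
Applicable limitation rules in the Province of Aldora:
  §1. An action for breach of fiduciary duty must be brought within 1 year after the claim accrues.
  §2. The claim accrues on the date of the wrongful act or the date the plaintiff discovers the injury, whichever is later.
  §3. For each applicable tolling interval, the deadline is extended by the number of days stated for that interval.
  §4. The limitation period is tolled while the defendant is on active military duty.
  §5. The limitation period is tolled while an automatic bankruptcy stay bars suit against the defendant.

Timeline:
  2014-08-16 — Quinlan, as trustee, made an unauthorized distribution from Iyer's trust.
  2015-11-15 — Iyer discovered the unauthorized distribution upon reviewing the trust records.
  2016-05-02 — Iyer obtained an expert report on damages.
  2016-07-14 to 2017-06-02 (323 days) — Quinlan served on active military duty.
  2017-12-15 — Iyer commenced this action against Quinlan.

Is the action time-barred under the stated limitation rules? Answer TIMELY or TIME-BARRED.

Taking the later of the act (2014-08-16) and discovery (2015-11-15), the claim accrued on 2015-11-15.
Adding the 1 year base period to 2015-11-15 gives a deadline of 2016-11-15, before any tolling.
Because the defendant's active military service ran from 2016-07-14 to 2017-06-02, the deadline is extended by 323 days to 2017-10-04.
None of the other events listed affects the running of the period under the stated rules.
Filing on 2017-12-15 missed the 2017-10-04 deadline — the action is time-barred.

TIME-BARRED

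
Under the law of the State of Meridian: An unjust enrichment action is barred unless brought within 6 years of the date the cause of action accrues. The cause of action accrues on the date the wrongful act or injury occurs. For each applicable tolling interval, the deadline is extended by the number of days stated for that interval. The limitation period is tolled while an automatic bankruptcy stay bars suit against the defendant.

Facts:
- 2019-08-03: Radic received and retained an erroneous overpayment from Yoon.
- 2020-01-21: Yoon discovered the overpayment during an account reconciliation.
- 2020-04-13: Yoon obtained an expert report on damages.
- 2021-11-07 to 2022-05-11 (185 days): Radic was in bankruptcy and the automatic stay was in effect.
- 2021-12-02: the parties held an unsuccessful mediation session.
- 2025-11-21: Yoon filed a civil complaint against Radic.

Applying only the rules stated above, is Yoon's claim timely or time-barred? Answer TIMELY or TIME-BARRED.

TIMELY

The claim accrued on 2019-08-03, when the wrongful act occurred; under the stated occurrence rule the 2020-01-21 discovery does not delay accrual.
The untolled deadline — 6 years after 2019-08-03 — is 2025-08-03.
The automatic bankruptcy stay from 2021-11-07 to 2022-05-11 tolled the period for 185 days, extending the deadline to 2026-02-04.
The other events in the timeline have no effect on the limitation period under the stated rules.
Filing on 2025-11-21 beat the 2026-02-04 deadline — the action is timely.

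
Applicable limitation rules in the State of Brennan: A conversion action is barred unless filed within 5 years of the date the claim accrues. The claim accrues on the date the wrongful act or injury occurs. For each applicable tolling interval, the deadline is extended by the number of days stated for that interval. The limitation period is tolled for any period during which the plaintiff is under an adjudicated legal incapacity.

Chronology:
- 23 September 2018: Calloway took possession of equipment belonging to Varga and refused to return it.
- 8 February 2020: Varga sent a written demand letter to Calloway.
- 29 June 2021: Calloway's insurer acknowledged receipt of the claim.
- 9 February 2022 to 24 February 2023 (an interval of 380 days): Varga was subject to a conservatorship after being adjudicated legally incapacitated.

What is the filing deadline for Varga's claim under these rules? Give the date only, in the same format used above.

7 October 2024

The claim accrued on 23 September 2018, when the wrongful act occurred.
5 years from 23 September 2018 is 23 September 2023.
The plaintiff's legal incapacity from 9 February 2022 to 24 February 2023 tolled the period for 380 days, extending the deadline to 7 October 2024.
None of the other events listed affects the running of the period under the stated rules.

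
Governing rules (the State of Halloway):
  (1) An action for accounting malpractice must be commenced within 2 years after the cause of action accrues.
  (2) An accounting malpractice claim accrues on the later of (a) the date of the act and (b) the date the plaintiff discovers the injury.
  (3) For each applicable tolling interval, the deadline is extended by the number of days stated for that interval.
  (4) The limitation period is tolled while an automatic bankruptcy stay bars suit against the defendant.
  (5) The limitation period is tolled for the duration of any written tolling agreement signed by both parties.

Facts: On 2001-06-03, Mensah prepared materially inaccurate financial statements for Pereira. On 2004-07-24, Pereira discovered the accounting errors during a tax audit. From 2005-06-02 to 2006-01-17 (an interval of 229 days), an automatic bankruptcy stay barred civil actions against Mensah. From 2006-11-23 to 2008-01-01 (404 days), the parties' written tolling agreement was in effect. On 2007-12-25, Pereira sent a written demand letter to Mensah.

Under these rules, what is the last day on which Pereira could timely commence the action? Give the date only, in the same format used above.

Taking the later of the act (2001-06-03) and discovery (2004-07-24), the claim accrued on 2004-07-24.
2 years from 2004-07-24 is 2006-07-24.
The automatic bankruptcy stay from 2005-06-02 to 2006-01-17 tolled the period for 229 days, extending the deadline to 2007-03-10.
Because the written tolling agreement ran from 2006-11-23 to 2008-01-01, the deadline is extended by 404 days to 2008-04-17.
None of the other events listed affects the running of the period under the stated rules.

2008-04-17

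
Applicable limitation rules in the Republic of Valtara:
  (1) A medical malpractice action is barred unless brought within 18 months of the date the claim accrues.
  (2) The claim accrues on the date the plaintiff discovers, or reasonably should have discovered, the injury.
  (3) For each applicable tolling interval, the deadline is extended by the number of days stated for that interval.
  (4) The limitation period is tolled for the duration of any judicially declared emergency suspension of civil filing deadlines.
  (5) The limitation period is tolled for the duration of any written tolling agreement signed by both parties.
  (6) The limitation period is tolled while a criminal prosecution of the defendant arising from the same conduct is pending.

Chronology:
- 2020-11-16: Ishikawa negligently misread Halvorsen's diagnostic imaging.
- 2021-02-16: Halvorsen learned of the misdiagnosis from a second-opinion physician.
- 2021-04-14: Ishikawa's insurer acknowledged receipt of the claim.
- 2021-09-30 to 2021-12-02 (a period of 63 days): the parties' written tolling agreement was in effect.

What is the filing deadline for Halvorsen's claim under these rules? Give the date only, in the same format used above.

2022-10-18

Under the discovery rule, the claim accrued on 2021-02-16, when Halvorsen discovered the injury — not on the 2020-11-16 date of the underlying act.
Adding the 18 months base period to 2021-02-16 gives a deadline of 2022-08-16, before any tolling.
The period was tolled for 63 days by the written tolling agreement (2021-09-30 to 2021-12-02), pushing the deadline to 2022-10-18.
The other events in the timeline have no effect on the limitation period under the stated rules.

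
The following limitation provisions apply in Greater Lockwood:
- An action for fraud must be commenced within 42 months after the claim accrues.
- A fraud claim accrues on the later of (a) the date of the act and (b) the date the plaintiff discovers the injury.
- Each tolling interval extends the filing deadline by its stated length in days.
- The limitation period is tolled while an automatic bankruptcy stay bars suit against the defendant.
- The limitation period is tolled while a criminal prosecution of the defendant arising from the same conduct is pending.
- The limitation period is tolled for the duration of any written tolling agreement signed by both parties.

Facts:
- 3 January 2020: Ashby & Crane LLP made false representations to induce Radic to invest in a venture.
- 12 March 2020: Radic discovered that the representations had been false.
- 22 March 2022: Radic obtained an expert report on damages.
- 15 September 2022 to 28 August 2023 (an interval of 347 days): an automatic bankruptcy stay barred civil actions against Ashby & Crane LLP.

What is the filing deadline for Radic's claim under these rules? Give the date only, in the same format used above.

24 August 2024

Because discovery on 12 March 2020 post-dates the 3 January 2020 act, accrual under the later-of rule falls on 12 March 2020.
Adding the 42 months base period to 12 March 2020 gives a deadline of 12 September 2023, before any tolling.
The period was tolled for 347 days by the automatic bankruptcy stay (15 September 2022 to 28 August 2023), pushing the deadline to 24 August 2024.
The other events in the timeline have no effect on the limitation period under the stated rules.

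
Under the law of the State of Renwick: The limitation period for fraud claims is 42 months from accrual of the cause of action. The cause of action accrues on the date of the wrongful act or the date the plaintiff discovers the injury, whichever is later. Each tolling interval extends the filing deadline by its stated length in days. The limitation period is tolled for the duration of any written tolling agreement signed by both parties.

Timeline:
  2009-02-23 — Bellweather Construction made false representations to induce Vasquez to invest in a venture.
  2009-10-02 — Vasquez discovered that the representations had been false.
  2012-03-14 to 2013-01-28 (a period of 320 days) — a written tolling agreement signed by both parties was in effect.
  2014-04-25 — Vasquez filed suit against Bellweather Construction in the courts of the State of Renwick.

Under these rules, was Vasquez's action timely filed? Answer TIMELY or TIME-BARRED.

Because discovery on 2009-10-02 post-dates the 2009-02-23 act, accrual under the later-of rule falls on 2009-10-02.
The untolled deadline — 42 months after 2009-10-02 — is 2013-04-02.
The period was tolled for 320 days by the written tolling agreement (2012-03-14 to 2013-01-28), pushing the deadline to 2014-02-16.
Vasquez filed on 2014-04-25, after the 2014-02-16 deadline, so the action is time-barred.

TIME-BARRED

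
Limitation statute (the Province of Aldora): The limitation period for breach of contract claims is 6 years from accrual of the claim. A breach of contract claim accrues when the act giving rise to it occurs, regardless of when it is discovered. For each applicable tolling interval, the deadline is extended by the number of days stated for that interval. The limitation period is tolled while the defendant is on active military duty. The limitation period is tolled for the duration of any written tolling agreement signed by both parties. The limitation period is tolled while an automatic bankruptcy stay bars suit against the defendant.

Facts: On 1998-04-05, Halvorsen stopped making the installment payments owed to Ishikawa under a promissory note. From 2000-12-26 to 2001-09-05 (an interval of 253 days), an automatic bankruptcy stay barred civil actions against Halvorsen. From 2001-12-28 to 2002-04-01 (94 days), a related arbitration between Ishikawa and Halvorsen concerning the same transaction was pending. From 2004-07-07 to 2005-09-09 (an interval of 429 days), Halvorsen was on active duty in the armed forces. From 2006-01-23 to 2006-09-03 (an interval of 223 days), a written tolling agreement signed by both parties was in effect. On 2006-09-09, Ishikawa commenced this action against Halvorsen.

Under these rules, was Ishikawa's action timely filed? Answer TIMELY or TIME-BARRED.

The claim accrued on 1998-04-05, the date of the act.
Adding the 6 years base period to 1998-04-05 gives a deadline of 2004-04-05, before any tolling.
The period was tolled for 253 days by the automatic bankruptcy stay (2000-12-26 to 2001-09-05), pushing the deadline to 2004-12-14.
The period was tolled for 429 days by the defendant's active military service (2004-07-07 to 2005-09-09), pushing the deadline to 2006-02-16.
Because the written tolling agreement ran from 2006-01-23 to 2006-09-03, the deadline is extended by 223 days to 2006-09-27.
Although a pending arbitration ran from 2001-12-28 to 2002-04-01, the stated rules do not make that a tolling event, so it is disregarded.
Filing on 2006-09-09 beat the 2006-09-27 deadline — the action is timely.

TIMELY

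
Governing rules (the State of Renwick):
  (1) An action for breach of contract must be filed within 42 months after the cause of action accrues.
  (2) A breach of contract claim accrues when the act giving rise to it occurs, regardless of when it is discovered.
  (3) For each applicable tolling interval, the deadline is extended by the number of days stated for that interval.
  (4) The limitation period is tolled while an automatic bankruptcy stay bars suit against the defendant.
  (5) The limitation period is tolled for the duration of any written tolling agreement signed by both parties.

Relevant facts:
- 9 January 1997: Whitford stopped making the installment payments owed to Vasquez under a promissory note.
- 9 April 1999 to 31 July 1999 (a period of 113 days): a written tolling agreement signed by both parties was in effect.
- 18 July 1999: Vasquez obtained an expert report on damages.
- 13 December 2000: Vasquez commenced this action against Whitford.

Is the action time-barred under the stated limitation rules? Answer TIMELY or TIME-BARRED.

The cause of action accrued on 9 January 1997, the date of the act.
The untolled deadline — 42 months after 9 January 1997 — is 9 July 2000.
The written tolling agreement from 9 April 1999 to 31 July 1999 tolled the period for 113 days, extending the deadline to 30 October 2000.
The other events in the timeline have no effect on the limitation period under the stated rules.
Vasquez filed on 13 December 2000, after the 30 October 2000 deadline, so the action is time-barred.

TIME-BARRED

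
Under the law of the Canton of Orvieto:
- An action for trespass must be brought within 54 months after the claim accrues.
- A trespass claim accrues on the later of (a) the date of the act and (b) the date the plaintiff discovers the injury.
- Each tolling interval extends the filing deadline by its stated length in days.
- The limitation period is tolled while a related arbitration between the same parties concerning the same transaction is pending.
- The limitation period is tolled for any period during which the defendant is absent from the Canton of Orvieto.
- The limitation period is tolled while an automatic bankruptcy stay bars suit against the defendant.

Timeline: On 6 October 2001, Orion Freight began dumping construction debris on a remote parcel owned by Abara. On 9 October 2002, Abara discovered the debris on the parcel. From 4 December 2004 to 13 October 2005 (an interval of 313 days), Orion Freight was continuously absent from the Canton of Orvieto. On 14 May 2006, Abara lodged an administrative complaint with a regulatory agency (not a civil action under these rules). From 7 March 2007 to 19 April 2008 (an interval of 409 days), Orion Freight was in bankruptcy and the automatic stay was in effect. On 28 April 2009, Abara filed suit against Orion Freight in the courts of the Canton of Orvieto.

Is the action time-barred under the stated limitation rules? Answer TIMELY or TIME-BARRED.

TIME-BARRED

The claim accrued on 9 October 2002 — the later of the 6 October 2001 act and the 9 October 2002 discovery.
Adding the 54 months base period to 9 October 2002 gives a deadline of 9 April 2007, before any tolling.
Because the defendant's absence from the jurisdiction ran from 4 December 2004 to 13 October 2005, the deadline is extended by 313 days to 16 February 2008.
Because the automatic bankruptcy stay ran from 7 March 2007 to 19 April 2008, the deadline is extended by 409 days to 31 March 2009.
Nothing else in the chronology tolls or restarts the period.
Abara filed on 28 April 2009, after the 31 March 2009 deadline, so the action is time-barred.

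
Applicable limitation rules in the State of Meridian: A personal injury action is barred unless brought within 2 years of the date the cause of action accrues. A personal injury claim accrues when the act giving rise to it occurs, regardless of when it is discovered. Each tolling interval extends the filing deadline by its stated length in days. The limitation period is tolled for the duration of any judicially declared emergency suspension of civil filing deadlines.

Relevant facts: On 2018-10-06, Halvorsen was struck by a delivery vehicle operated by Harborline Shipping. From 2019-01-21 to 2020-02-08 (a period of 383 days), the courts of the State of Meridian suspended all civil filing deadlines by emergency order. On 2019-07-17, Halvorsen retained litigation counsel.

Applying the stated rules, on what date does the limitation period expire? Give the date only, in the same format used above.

2021-10-24

The limitation period began to run on 2018-10-06.
The untolled deadline — 2 years after 2018-10-06 — is 2020-10-06.
Because the emergency suspension of filing deadlines ran from 2019-01-21 to 2020-02-08, the deadline is extended by 383 days to 2021-10-24.
The other events in the timeline have no effect on the limitation period under the stated rules.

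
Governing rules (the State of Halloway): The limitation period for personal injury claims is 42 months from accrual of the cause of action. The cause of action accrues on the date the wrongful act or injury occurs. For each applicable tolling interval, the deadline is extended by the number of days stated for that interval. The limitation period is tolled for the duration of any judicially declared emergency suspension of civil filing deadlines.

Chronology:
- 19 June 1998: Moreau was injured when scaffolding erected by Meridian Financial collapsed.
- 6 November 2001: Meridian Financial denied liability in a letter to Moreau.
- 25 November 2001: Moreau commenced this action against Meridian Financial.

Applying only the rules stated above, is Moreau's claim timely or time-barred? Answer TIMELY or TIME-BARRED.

TIMELY

The limitation period began to run on 19 June 1998.
The untolled deadline — 42 months after 19 June 1998 — is 19 December 2001.
The other events in the timeline have no effect on the limitation period under the stated rules.
The 25 November 2001 filing precedes the 19 December 2001 deadline; the claim is timely.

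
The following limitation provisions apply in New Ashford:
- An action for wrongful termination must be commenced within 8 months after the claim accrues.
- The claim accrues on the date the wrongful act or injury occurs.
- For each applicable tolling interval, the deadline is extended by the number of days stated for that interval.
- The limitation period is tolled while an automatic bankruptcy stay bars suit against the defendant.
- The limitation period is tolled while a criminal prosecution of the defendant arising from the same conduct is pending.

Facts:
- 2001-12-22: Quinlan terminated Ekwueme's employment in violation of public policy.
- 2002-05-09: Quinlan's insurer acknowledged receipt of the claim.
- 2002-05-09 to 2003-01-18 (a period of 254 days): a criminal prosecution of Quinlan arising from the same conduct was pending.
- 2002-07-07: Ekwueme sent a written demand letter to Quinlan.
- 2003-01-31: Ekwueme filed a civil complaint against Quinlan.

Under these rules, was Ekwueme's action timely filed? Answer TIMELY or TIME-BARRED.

The limitation period began to run on 2001-12-22.
The untolled deadline — 8 months after 2001-12-22 — is 2002-08-22.
Because the pending criminal prosecution ran from 2002-05-09 to 2003-01-18, the deadline is extended by 254 days to 2003-05-03.
None of the other events listed affects the running of the period under the stated rules.
The 2003-01-31 filing precedes the 2003-05-03 deadline; the claim is timely.

TIMELY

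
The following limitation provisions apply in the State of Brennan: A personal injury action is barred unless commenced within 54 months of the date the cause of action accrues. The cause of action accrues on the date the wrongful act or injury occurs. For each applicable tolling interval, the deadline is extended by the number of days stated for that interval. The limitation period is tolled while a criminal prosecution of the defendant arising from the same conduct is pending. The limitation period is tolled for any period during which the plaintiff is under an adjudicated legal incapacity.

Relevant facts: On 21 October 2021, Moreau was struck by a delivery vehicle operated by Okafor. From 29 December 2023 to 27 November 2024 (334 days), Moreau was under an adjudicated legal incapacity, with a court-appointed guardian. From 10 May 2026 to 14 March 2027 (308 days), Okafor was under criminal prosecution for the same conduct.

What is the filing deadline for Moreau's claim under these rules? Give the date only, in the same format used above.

23 January 2028

The cause of action accrued on 21 October 2021, the date of the act.
Adding the 54 months base period to 21 October 2021 gives a deadline of 21 April 2026, before any tolling.
The plaintiff's legal incapacity from 29 December 2023 to 27 November 2024 tolled the period for 334 days, extending the deadline to 21 March 2027.
The period was tolled for 308 days by the pending criminal prosecution (10 May 2026 to 14 March 2027), pushing the deadline to 23 January 2028.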